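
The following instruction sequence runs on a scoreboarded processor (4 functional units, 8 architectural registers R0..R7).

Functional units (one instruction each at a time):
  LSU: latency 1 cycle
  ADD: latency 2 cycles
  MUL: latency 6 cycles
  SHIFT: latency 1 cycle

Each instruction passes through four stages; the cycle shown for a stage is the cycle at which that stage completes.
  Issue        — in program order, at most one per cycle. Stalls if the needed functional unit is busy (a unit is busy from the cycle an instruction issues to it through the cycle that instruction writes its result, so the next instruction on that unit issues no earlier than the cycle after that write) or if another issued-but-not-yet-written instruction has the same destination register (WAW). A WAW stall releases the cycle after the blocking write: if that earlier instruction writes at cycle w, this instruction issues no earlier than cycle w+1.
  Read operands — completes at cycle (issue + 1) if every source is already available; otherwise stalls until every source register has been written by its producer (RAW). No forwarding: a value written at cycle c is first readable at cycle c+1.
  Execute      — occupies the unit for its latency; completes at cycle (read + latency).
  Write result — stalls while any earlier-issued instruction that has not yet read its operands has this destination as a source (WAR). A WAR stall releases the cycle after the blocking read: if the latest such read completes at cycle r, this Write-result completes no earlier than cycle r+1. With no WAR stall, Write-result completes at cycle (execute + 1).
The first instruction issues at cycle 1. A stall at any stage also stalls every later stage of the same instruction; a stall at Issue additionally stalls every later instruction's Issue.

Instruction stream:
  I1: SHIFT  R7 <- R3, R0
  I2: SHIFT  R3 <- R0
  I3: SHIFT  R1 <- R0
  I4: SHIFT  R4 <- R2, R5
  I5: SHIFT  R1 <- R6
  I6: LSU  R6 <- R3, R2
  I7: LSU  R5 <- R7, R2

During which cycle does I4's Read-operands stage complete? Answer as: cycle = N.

c1: issue I1 (SHIFT)
c2: I1 read-ops
c3: I1 finished on SHIFT
c4: I1→R7
c5: issue I2 (SHIFT)
c6: I2 read-ops
c7: I2 finished on SHIFT
c8: I2→R3
c9: issue I3 (SHIFT)
c10: I3 read-ops
c11: I3 finished on SHIFT
c12: I3→R1
c13: issue I4 (SHIFT)
c14: I4 read-ops
c15: I4 finished on SHIFT
c16: I4→R4
c17: issue I5 (SHIFT)
c18: I5 read-ops | issue I6 (LSU)
c19: I5 finished on SHIFT | I6 read-ops
c20: I5→R1 | I6 finished on LSU
c21: I6→R6
c22: issue I7 (LSU)
c23: I7 read-ops
c24: I7 finished on LSU
c25: I7→R5

cycle = 14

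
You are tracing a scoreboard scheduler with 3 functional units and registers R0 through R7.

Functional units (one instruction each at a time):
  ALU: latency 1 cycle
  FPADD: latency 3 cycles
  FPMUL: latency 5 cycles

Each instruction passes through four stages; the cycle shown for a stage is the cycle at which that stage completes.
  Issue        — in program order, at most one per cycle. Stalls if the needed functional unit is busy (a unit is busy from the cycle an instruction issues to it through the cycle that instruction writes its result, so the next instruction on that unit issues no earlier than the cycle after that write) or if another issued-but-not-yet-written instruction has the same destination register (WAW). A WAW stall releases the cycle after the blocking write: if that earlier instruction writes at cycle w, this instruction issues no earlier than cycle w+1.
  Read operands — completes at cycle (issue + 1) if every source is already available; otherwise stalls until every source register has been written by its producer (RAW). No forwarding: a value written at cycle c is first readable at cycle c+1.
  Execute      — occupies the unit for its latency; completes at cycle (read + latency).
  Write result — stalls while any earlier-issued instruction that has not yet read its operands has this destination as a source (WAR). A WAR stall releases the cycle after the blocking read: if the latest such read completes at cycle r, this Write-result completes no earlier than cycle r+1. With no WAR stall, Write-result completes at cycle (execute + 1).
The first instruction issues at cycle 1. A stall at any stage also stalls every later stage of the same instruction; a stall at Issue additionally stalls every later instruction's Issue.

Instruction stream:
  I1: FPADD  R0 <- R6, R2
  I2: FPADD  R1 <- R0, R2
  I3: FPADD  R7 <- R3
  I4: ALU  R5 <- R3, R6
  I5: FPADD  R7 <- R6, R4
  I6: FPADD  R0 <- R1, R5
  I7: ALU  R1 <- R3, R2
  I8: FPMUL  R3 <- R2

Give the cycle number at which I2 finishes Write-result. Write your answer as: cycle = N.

c1: I1→FPADD
c2: I1 RO
c5: I1 EX
c6: I1 WR R0
c7: I2→FPADD
c8: I2 RO
c11: I2 EX
c12: I2 WR R1
c13: I3→FPADD
c14: I3 RO · I4→ALU
c15: I4 RO
c16: I4 EX
c17: I3 EX · I4 WR R5
c18: I3 WR R7
c19: I5→FPADD
c20: I5 RO
c23: I5 EX
c24: I5 WR R7
c25: I6→FPADD
c26: I6 RO · I7→ALU
c27: I7 RO · I8→FPMUL
c28: I7 EX · I8 RO
c29: I6 EX · I7 WR R1
c30: I6 WR R0
c33: I8 EX
c34: I8 WR R3

cycle = 12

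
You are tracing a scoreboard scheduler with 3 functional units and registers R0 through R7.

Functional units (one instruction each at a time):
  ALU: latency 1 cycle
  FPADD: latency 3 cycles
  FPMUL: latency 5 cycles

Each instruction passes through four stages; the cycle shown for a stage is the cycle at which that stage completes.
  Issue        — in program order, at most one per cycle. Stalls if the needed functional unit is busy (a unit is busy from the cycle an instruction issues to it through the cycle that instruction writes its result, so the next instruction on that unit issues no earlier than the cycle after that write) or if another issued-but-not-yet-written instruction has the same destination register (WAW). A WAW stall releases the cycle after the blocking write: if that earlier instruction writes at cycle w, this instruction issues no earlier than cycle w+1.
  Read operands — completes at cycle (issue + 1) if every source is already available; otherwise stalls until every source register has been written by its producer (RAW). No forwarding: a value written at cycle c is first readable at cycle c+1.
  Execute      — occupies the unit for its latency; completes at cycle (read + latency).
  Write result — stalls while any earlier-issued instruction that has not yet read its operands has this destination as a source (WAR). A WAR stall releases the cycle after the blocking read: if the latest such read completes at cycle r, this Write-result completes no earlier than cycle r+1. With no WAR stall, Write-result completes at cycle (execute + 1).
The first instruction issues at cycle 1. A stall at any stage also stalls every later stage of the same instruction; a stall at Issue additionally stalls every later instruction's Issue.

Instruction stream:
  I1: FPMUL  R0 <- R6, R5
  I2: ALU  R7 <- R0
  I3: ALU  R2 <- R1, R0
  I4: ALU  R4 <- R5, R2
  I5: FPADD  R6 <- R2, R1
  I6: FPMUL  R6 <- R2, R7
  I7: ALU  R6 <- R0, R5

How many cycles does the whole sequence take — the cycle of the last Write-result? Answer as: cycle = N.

c1: issue I1 (FPMUL)
c2: I1 read-ops · issue I2 (ALU)
c7: I1 finished on FPMUL
c8: I1→R0
c9: I2 read-ops
c10: I2 finished on ALU
c11: I2→R7
c12: issue I3 (ALU)
c13: I3 read-ops
c14: I3 finished on ALU
c15: I3→R2
c16: issue I4 (ALU)
c17: I4 read-ops · issue I5 (FPADD)
c18: I4 finished on ALU · I5 read-ops
c19: I4→R4
c21: I5 finished on FPADD
c22: I5→R6
c23: issue I6 (FPMUL)
c24: I6 read-ops
c29: I6 finished on FPMUL
c30: I6→R6
c31: issue I7 (ALU)
c32: I7 read-ops
c33: I7 finished on ALU
c34: I7→R6

cycle = 34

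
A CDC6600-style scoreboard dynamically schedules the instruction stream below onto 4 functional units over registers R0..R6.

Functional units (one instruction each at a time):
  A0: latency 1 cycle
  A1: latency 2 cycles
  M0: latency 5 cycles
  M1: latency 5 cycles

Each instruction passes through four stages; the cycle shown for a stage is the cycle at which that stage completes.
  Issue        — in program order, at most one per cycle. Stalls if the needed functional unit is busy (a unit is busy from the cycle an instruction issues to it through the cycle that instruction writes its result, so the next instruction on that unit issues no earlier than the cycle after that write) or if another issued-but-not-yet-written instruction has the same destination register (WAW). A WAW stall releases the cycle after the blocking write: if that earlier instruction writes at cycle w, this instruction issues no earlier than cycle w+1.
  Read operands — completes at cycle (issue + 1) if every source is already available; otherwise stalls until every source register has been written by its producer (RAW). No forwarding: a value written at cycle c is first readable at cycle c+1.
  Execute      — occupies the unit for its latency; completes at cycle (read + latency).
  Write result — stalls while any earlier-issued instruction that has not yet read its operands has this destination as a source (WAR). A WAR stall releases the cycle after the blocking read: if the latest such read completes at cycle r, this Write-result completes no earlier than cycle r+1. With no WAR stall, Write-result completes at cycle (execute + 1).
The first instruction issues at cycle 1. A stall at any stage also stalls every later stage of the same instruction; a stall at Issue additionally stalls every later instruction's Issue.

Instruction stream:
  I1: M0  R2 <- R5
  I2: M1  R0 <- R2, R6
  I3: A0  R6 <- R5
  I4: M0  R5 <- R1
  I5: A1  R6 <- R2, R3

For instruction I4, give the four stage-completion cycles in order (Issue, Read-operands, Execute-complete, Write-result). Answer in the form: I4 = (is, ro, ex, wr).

I4 = (9, 10, 15, 16)

I1 -> (1, 2, 7, 8)
I2 -> (2, 9, 14, 15)  // RAW R2: wait I1 write@8
I3 -> (3, 4, 5, 10)  // WAR R6: wait I2 read@9
I4 -> (9, 10, 15, 16)  // struct: M0 busy until I1 writes@8
I5 -> (11, 12, 14, 15)  // WAW R6: wait I3 write@10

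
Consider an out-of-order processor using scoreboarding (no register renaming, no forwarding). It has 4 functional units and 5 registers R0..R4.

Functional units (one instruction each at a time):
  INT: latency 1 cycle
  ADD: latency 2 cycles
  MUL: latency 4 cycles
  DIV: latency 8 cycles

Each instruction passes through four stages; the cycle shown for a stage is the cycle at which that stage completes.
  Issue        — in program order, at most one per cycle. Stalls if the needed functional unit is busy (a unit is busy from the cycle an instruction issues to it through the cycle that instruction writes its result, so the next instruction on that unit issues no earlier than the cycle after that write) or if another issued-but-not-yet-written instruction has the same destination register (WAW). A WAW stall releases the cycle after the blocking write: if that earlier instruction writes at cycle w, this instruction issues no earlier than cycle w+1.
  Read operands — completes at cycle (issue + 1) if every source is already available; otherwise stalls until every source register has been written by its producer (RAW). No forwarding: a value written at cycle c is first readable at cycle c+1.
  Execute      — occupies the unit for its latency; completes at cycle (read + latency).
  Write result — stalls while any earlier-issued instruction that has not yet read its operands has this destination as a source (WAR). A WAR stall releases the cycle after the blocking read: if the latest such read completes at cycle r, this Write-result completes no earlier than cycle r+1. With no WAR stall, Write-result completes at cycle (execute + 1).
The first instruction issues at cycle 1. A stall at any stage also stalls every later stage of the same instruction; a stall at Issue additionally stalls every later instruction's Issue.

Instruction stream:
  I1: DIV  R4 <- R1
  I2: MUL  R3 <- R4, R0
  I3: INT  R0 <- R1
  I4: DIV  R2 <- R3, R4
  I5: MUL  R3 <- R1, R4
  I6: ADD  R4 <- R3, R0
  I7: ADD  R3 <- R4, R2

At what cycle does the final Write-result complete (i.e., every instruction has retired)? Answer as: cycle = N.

[I1] 1/2/10/11
[I2] 2/12/16/17  (RAW R4: wait I1 write@11)
[I3] 3/4/5/13  (WAR R0: wait I2 read@12)
[I4] 12/18/26/27  (struct: DIV busy until I1 writes@11; RAW R3: wait I2 write@17)
[I5] 18/19/23/24  (struct: MUL busy until I2 writes@17)
[I6] 19/25/27/28  (RAW R3: wait I5 write@24)
[I7] 29/30/32/33  (struct: ADD busy until I6 writes@28)

cycle = 33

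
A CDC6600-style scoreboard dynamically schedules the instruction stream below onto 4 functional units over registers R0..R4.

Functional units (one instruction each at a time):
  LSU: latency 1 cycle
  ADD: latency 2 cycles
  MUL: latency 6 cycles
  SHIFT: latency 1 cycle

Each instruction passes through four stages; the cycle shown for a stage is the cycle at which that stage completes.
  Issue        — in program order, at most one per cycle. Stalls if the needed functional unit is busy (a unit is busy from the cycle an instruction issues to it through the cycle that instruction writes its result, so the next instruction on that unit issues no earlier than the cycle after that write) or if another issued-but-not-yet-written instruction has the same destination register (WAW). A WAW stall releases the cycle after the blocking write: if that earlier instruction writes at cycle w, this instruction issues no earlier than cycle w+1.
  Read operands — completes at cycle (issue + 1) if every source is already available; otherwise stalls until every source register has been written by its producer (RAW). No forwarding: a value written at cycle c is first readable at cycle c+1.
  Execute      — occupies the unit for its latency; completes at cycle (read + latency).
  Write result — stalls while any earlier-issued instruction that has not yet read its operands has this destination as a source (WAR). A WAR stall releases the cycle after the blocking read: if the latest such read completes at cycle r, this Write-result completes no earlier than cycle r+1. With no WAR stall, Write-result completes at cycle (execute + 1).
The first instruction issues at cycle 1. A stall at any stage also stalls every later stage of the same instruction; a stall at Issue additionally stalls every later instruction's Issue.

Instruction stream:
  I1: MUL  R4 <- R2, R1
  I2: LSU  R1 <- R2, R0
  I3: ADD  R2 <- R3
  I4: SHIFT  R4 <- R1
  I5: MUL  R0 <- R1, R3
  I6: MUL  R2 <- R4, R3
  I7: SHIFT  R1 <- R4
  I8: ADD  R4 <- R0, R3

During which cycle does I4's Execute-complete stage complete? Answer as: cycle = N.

cycle = 12

cycle 1: issue I1 (MUL)
cycle 2: I1 read-ops · issue I2 (LSU)
cycle 3: I2 read-ops · issue I3 (ADD)
cycle 4: I2 finished on LSU · I3 read-ops
cycle 5: I2→R1
cycle 6: I3 finished on ADD
cycle 7: I3→R2
cycle 8: I1 finished on MUL
cycle 9: I1→R4
cycle 10: issue I4 (SHIFT)
cycle 11: I4 read-ops · issue I5 (MUL)
cycle 12: I4 finished on SHIFT · I5 read-ops
cycle 13: I4→R4
cycle 18: I5 finished on MUL
cycle 19: I5→R0
cycle 20: issue I6 (MUL)
cycle 21: I6 read-ops · issue I7 (SHIFT)
cycle 22: I7 read-ops · issue I8 (ADD)
cycle 23: I7 finished on SHIFT · I8 read-ops
cycle 24: I7→R1
cycle 25: I8 finished on ADD
cycle 26: I8→R4
cycle 27: I6 finished on MUL
cycle 28: I6→R2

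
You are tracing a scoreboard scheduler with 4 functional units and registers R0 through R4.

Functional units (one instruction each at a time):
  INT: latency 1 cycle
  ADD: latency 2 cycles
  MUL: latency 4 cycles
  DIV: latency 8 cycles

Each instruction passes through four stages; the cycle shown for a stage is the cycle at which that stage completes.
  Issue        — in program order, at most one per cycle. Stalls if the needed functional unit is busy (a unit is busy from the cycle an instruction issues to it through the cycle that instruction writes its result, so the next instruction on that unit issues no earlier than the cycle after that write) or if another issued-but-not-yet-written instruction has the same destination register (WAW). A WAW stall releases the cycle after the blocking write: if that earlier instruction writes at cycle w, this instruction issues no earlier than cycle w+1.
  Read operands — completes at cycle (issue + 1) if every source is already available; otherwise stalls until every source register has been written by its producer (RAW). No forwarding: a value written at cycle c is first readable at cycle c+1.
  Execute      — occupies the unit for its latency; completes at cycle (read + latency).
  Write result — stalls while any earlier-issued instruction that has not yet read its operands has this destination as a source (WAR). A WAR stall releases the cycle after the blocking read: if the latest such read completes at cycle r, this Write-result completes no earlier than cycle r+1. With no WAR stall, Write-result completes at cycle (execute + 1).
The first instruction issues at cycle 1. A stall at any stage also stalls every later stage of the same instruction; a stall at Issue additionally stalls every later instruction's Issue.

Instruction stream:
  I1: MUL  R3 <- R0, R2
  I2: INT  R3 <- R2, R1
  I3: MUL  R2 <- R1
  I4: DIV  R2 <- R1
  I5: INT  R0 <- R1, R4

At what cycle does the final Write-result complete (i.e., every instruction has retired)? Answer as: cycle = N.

t=1  I1 dispatched to MUL
t=2  I1 operands ready
t=6  I1 complete
t=7  R3←I1
t=8  I2 dispatched to INT
t=9  I2 operands ready, I3 dispatched to MUL
t=10  I2 complete, I3 operands ready
t=11  R3←I2
t=14  I3 complete
t=15  R2←I3
t=16  I4 dispatched to DIV
t=17  I4 operands ready, I5 dispatched to INT
t=18  I5 operands ready
t=19  I5 complete
t=20  R0←I5
t=25  I4 complete
t=26  R2←I4

cycle = 26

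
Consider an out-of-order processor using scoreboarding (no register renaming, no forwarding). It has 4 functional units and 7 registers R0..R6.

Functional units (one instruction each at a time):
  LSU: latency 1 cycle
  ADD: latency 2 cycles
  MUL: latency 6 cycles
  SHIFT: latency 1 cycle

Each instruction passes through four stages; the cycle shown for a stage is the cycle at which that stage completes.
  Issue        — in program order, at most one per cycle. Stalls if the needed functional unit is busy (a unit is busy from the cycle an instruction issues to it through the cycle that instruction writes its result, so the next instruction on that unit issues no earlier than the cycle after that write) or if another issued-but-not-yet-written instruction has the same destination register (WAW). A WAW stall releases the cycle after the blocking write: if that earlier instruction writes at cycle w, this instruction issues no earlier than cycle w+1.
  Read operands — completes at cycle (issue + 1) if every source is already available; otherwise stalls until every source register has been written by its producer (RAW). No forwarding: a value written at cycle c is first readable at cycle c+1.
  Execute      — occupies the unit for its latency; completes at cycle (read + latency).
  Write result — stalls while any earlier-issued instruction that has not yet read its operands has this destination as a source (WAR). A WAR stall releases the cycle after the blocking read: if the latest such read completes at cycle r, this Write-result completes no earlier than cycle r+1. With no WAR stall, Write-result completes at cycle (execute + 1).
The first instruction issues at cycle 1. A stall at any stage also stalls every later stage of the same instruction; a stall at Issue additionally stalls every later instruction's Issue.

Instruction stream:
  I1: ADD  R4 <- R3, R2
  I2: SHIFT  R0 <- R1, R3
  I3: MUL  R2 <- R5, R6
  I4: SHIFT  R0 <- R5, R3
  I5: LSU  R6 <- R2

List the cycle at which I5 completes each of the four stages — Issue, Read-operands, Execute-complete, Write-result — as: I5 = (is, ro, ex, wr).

t=1  I1 issues→ADD
t=2  I1 reads, I2 issues→SHIFT
t=3  I2 reads, I3 issues→MUL
t=4  I1 exec-done, I2 exec-done, I3 reads
t=5  I1 writes R4, I2 writes R0
t=6  I4 issues→SHIFT
t=7  I4 reads, I5 issues→LSU
t=8  I4 exec-done
t=9  I4 writes R0
t=10  I3 exec-done
t=11  I3 writes R2
t=12  I5 reads
t=13  I5 exec-done
t=14  I5 writes R6

I5 = (7, 12, 13, 14)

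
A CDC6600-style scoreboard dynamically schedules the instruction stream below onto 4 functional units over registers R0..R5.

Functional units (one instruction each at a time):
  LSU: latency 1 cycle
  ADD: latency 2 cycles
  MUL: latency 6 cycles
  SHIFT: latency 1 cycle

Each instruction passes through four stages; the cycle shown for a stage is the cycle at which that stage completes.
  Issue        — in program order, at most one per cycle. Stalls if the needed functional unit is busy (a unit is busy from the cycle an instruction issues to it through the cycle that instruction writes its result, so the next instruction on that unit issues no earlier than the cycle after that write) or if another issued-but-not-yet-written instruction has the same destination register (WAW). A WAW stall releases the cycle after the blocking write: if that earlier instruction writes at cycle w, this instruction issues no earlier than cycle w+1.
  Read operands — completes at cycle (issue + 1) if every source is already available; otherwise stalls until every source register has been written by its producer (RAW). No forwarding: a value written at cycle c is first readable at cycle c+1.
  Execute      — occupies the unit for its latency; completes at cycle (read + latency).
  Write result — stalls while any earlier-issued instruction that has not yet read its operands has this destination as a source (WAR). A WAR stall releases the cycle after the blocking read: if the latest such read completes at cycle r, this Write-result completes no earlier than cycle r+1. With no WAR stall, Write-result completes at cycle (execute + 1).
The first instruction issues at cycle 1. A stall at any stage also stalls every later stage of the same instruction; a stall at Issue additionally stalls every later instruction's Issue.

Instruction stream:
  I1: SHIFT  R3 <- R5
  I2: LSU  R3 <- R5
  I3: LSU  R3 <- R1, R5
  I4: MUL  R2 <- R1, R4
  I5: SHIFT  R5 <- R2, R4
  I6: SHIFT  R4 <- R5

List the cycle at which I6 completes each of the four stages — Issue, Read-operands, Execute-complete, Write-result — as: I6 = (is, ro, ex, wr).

[1] I1→SHIFT
[2] I1 RO
[3] I1 EX
[4] I1 WR R3
[5] I2→LSU
[6] I2 RO
[7] I2 EX
[8] I2 WR R3
[9] I3→LSU
[10] I3 RO, I4→MUL
[11] I3 EX, I4 RO, I5→SHIFT
[12] I3 WR R3
[17] I4 EX
[18] I4 WR R2
[19] I5 RO
[20] I5 EX
[21] I5 WR R5
[22] I6→SHIFT
[23] I6 RO
[24] I6 EX
[25] I6 WR R4

I6 = (22, 23, 24, 25)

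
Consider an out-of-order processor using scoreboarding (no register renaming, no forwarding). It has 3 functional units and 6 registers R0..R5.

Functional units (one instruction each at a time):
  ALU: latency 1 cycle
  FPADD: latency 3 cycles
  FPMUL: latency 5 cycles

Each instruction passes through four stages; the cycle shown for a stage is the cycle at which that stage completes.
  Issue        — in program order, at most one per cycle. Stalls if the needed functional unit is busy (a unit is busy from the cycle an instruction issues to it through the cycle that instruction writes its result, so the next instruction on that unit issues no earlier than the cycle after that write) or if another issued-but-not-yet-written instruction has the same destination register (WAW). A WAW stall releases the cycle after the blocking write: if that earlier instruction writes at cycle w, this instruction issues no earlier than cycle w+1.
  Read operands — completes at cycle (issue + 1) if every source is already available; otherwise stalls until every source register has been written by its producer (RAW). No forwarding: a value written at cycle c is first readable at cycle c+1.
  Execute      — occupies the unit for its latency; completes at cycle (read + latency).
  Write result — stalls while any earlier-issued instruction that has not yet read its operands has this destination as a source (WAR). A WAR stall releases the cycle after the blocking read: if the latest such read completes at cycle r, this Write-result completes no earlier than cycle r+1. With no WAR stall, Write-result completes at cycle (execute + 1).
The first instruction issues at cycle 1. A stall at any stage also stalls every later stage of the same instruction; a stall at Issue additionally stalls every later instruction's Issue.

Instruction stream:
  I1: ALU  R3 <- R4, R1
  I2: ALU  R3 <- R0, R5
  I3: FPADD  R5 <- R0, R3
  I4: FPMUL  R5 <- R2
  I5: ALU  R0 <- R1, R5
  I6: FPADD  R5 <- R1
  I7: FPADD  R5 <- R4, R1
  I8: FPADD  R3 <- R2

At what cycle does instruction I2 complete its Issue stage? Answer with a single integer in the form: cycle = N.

[1] I1→ALU
[2] I1 RO
[3] I1 EX
[4] I1 WR R3
[5] I2→ALU
[6] I2 RO; I3→FPADD
[7] I2 EX
[8] I2 WR R3
[9] I3 RO
[12] I3 EX
[13] I3 WR R5
[14] I4→FPMUL
[15] I4 RO; I5→ALU
[20] I4 EX
[21] I4 WR R5
[22] I5 RO; I6→FPADD
[23] I5 EX; I6 RO
[24] I5 WR R0
[26] I6 EX
[27] I6 WR R5
[28] I7→FPADD
[29] I7 RO
[32] I7 EX
[33] I7 WR R5
[34] I8→FPADD
[35] I8 RO
[38] I8 EX
[39] I8 WR R3

cycle = 5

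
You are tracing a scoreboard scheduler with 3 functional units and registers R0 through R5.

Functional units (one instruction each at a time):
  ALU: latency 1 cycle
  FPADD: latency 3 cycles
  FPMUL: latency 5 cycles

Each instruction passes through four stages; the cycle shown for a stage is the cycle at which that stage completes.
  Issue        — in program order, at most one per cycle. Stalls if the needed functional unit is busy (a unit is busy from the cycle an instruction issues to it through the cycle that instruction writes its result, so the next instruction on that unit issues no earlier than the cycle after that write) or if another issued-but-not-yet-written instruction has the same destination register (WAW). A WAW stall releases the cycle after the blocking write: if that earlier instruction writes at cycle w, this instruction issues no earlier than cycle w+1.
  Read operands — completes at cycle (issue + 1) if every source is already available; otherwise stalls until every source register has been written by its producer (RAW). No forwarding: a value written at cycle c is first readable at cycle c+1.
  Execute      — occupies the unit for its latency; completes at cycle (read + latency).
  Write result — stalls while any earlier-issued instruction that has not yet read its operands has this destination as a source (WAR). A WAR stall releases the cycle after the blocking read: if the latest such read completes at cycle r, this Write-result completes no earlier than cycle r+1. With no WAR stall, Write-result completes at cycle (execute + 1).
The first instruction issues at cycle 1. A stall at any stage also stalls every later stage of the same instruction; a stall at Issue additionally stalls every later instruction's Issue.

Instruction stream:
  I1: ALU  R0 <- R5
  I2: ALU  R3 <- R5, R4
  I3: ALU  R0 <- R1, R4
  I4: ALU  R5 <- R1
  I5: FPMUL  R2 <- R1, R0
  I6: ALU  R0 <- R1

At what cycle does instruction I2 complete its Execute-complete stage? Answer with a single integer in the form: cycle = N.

I1  is:1  ro:2  ex:3  wr:4
I2  is:5  ro:6  ex:7  wr:8  — struct: ALU busy until I1 writes@4
I3  is:9  ro:10  ex:11  wr:12  — struct: ALU busy until I2 writes@8
I4  is:13  ro:14  ex:15  wr:16  — struct: ALU busy until I3 writes@12
I5  is:14  ro:15  ex:20  wr:21
I6  is:17  ro:18  ex:19  wr:20  — struct: ALU busy until I4 writes@16

cycle = 7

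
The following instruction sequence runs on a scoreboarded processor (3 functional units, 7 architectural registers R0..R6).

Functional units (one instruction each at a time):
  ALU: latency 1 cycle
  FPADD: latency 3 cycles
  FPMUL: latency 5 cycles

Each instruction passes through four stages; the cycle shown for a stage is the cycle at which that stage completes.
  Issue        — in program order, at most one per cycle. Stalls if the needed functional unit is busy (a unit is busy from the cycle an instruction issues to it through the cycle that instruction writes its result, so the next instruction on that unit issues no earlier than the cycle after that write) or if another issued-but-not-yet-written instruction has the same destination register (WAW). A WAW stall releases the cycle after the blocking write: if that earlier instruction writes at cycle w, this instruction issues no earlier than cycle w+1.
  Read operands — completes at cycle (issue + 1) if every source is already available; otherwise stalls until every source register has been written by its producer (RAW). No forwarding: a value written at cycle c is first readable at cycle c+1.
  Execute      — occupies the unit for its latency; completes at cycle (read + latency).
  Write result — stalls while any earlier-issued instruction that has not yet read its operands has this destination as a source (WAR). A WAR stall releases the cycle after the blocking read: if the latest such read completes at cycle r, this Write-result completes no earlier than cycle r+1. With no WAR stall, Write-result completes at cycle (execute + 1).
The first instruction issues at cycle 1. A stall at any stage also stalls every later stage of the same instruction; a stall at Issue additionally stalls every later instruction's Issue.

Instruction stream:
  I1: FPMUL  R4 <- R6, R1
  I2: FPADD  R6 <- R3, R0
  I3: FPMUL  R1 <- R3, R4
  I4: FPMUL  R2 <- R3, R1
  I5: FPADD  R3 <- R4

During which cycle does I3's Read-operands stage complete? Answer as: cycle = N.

cycle = 10

t=1  I1 issues→FPMUL
t=2  I1 reads | I2 issues→FPADD
t=3  I2 reads
t=6  I2 exec-done
t=7  I1 exec-done | I2 writes R6
t=8  I1 writes R4
t=9  I3 issues→FPMUL
t=10  I3 reads
t=15  I3 exec-done
t=16  I3 writes R1
t=17  I4 issues→FPMUL
t=18  I4 reads | I5 issues→FPADD
t=19  I5 reads
t=22  I5 exec-done
t=23  I4 exec-done | I5 writes R3
t=24  I4 writes R2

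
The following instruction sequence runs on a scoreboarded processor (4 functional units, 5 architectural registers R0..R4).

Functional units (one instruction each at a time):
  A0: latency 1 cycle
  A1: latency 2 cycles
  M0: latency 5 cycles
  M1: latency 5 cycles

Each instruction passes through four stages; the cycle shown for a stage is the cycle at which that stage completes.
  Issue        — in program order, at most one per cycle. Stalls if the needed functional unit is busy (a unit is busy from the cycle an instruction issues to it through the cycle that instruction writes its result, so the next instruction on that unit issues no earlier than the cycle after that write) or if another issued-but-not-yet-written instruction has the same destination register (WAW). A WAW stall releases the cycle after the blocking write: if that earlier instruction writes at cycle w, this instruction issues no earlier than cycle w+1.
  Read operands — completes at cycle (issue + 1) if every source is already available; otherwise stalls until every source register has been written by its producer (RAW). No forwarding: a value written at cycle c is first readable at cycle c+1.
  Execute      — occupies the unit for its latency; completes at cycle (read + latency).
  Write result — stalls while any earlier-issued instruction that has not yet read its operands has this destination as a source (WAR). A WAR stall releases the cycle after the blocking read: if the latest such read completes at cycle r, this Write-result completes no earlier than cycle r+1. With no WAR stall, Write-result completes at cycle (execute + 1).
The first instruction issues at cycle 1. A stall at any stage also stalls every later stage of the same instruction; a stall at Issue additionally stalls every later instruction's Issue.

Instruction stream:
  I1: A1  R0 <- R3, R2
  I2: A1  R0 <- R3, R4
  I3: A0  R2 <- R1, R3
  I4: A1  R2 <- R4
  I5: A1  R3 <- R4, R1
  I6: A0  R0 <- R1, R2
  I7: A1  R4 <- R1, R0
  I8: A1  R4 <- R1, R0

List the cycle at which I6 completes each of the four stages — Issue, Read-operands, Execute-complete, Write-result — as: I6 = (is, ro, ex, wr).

I6 = (17, 18, 19, 20)

I1 -> (1, 2, 4, 5)
I2 -> (6, 7, 9, 10)  // struct: A1 busy until I1 writes@5
I3 -> (7, 8, 9, 10)
I4 -> (11, 12, 14, 15)  // WAW R2: wait I3 write@10
I5 -> (16, 17, 19, 20)  // struct: A1 busy until I4 writes@15
I6 -> (17, 18, 19, 20)
I7 -> (21, 22, 24, 25)  // struct: A1 busy until I5 writes@20
I8 -> (26, 27, 29, 30)  // struct: A1 busy until I7 writes@25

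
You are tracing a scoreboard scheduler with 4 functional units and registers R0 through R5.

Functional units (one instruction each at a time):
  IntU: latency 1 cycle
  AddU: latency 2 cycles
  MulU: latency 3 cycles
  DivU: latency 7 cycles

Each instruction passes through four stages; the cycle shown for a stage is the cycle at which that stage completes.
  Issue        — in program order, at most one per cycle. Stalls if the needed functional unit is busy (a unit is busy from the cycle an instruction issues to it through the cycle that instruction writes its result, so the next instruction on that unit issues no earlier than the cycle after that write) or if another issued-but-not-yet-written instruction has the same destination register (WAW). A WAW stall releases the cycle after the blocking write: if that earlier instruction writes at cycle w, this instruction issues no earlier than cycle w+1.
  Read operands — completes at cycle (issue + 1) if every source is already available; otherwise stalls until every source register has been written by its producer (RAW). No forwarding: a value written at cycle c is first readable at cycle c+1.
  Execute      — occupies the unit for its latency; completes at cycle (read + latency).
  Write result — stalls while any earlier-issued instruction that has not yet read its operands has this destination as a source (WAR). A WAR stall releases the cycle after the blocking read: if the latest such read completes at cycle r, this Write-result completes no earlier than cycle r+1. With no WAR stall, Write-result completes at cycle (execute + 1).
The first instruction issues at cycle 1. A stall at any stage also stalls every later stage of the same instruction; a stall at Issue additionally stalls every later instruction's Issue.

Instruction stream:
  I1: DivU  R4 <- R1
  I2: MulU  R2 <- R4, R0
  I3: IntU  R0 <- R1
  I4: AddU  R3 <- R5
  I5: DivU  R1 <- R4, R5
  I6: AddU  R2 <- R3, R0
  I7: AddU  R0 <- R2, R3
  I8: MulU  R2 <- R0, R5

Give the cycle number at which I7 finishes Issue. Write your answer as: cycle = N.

cycle 1: I1 issues→DivU
cycle 2: I1 reads, I2 issues→MulU
cycle 3: I3 issues→IntU
cycle 4: I3 reads, I4 issues→AddU
cycle 5: I3 exec-done, I4 reads
cycle 7: I4 exec-done
cycle 8: I4 writes R3
cycle 9: I1 exec-done
cycle 10: I1 writes R4
cycle 11: I2 reads, I5 issues→DivU
cycle 12: I3 writes R0, I5 reads
cycle 14: I2 exec-done
cycle 15: I2 writes R2
cycle 16: I6 issues→AddU
cycle 17: I6 reads
cycle 19: I5 exec-done, I6 exec-done
cycle 20: I5 writes R1, I6 writes R2
cycle 21: I7 issues→AddU
cycle 22: I7 reads, I8 issues→MulU
cycle 24: I7 exec-done
cycle 25: I7 writes R0
cycle 26: I8 reads
cycle 29: I8 exec-done
cycle 30: I8 writes R2

cycle = 21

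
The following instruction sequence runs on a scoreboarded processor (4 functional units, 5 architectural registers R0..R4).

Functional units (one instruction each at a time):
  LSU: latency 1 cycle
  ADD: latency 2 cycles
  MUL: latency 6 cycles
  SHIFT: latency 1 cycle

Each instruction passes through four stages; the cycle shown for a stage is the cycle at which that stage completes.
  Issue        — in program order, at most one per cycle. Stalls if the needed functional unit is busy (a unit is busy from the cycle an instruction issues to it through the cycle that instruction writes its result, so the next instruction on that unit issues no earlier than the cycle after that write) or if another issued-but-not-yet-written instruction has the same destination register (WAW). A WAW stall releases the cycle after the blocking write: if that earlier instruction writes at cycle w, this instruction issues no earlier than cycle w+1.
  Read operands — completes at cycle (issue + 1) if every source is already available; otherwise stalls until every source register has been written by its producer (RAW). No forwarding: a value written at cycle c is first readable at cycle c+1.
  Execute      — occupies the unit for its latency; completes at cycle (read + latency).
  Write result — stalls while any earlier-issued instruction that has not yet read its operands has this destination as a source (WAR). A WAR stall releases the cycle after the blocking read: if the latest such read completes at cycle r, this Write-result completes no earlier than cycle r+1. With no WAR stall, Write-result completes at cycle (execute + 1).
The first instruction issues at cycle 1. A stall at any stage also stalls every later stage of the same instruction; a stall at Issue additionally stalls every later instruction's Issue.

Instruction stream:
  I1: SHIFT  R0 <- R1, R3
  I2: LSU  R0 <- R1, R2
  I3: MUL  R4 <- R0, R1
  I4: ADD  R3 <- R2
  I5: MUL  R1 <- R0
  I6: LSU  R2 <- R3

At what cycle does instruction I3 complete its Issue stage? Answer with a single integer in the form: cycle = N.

cycle = 6

I1: IS=1 RO=2 EX=3 WR=4
I2: IS=5 RO=6 EX=7 WR=8  [WAW R0: wait I1 write@4]
I3: IS=6 RO=9 EX=15 WR=16  [RAW R0: wait I2 write@8]
I4: IS=7 RO=8 EX=10 WR=11
I5: IS=17 RO=18 EX=24 WR=25  [struct: MUL busy until I3 writes@16]
I6: IS=18 RO=19 EX=20 WR=21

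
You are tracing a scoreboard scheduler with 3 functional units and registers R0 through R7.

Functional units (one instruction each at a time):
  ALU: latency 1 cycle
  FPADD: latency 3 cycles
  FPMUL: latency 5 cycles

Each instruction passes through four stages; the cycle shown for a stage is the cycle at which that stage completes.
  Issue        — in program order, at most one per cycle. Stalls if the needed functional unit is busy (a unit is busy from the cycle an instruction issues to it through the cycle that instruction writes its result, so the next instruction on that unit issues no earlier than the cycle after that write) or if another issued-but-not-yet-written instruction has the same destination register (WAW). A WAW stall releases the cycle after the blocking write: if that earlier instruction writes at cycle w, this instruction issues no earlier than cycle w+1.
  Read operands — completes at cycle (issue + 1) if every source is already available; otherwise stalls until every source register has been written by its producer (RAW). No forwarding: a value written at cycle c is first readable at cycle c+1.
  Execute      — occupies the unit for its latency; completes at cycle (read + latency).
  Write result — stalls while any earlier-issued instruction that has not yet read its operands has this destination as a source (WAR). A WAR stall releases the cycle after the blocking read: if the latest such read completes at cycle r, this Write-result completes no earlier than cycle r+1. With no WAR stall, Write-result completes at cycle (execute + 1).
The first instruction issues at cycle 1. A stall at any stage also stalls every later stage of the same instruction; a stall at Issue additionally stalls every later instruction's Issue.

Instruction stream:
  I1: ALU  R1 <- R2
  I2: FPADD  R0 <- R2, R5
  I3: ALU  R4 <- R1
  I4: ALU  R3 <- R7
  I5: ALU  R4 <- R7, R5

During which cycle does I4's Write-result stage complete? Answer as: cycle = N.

cycle = 12

cycle 1: I1 dispatched to ALU
cycle 2: I1 operands ready · I2 dispatched to FPADD
cycle 3: I1 complete · I2 operands ready
cycle 4: R1←I1
cycle 5: I3 dispatched to ALU
cycle 6: I2 complete · I3 operands ready
cycle 7: R0←I2 · I3 complete
cycle 8: R4←I3
cycle 9: I4 dispatched to ALU
cycle 10: I4 operands ready
cycle 11: I4 complete
cycle 12: R3←I4
cycle 13: I5 dispatched to ALU
cycle 14: I5 operands ready
cycle 15: I5 complete
cycle 16: R4←I5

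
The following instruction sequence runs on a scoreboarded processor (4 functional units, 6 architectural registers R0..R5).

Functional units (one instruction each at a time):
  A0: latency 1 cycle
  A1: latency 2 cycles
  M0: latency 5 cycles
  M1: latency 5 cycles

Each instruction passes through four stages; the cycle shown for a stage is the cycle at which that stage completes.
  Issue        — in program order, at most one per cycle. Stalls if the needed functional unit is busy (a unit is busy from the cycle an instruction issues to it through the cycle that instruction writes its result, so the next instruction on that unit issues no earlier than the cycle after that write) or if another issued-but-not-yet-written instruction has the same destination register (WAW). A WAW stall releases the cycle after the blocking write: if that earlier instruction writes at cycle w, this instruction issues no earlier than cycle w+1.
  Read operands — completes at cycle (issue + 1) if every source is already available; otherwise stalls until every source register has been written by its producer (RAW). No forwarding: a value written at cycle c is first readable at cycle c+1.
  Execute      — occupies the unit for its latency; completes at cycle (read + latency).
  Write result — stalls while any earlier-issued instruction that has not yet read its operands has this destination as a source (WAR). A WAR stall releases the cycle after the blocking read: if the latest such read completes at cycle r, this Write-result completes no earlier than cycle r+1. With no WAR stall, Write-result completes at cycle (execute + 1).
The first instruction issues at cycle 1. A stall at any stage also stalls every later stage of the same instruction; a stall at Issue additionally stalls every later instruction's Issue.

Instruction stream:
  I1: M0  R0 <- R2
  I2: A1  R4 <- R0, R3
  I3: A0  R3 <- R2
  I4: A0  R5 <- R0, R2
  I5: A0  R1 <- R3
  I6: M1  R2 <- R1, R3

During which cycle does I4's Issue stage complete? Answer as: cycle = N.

[I1] 1/2/7/8
[I2] 2/9/11/12  (RAW R0: wait I1 write@8)
[I3] 3/4/5/10  (WAR R3: wait I2 read@9)
[I4] 11/12/13/14  (struct: A0 busy until I3 writes@10)
[I5] 15/16/17/18  (struct: A0 busy until I4 writes@14)
[I6] 16/19/24/25  (RAW R1: wait I5 write@18)

cycle = 11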